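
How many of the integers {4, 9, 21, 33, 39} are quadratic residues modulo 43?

(4/43) = +1 → QR.
(9/43) = +1 → QR.
(21/43) = +1 → QR.
(33/43) = -1 → non-residue.
(39/43) = -1 → non-residue.
Total quadratic residues among the 5: 3.

3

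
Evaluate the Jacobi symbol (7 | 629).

Reciprocity: 7 ≡ 3 and 629 ≡ 1 (mod 4), so (7/629) = +(629/7).
Reduce top mod 7: now compute (6/7).
Pull out 2: since 7 ≡ 7 (mod 8), (2/7) = +1.
Reciprocity: 3 ≡ 3 and 7 ≡ 3 (mod 4), so (3/7) = −(7/3).
Reduce top mod 3: now compute (1/3).
Reached (1/3) = 1. Collecting the sign flips along the way, the symbol is -1.

-1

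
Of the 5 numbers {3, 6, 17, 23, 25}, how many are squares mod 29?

3

(3/29) = -1 → non-residue.
(6/29) = +1 → QR.
(17/29) = -1 → non-residue.
(23/29) = +1 → QR.
(25/29) = +1 → QR.
Total quadratic residues among the 5: 3.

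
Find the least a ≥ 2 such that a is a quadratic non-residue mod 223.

3

(2/223) = +1, so 2 is a residue.
(3/223) = −1, so 3 is the smallest positive non-residue mod 223.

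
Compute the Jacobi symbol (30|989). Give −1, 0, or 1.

Pull out 2: since 989 ≡ 5 (mod 8), (2/989) = -1.
Reciprocity: 15 ≡ 3 and 989 ≡ 1 (mod 4), so (15/989) = +(989/15).
Reduce top mod 15: now compute (14/15).
Pull out 2: since 15 ≡ 7 (mod 8), (2/15) = +1.
Reciprocity: 7 ≡ 3 and 15 ≡ 3 (mod 4), so (7/15) = −(15/7).
Reduce top mod 7: now compute (1/7).
Reached (1/7) = 1. Collecting the sign flips along the way, the symbol is +1.

1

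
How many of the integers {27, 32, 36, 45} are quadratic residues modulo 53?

1

(27/53) = -1 → non-residue.
(32/53) = -1 → non-residue.
(36/53) = +1 → QR.
(45/53) = -1 → non-residue.
Total quadratic residues among the 4: 1.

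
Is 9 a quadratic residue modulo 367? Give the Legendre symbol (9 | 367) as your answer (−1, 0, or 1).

1

Reciprocity: 9 ≡ 1 and 367 ≡ 3 (mod 4), so (9/367) = +(367/9).
Reduce top mod 9: now compute (7/9).
Reciprocity: 7 ≡ 3 and 9 ≡ 1 (mod 4), so (7/9) = +(9/7).
Reduce top mod 7: now compute (2/7).
Pull out 2: since 7 ≡ 7 (mod 8), (2/7) = +1.
Reached (1/7) = 1. Collecting the sign flips along the way, the symbol is +1.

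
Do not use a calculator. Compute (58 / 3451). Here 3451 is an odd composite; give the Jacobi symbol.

Pull out 2: since 3451 ≡ 3 (mod 8), (2/3451) = -1.
Reciprocity: 29 ≡ 1 and 3451 ≡ 3 (mod 4), so (29/3451) = +(3451/29).
Reduce top mod 29: now compute (0/29).
Top reduces to 0: gcd > 1, so the symbol is 0.

0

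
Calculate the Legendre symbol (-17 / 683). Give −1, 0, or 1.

First reduce: -17 ≡ 666 (mod 683).
Pull out 2: since 683 ≡ 3 (mod 8), (2/683) = -1.
Reciprocity: 333 ≡ 1 and 683 ≡ 3 (mod 4), so (333/683) = +(683/333).
Reduce top mod 333: now compute (17/333).
Reciprocity: 17 ≡ 1 and 333 ≡ 1 (mod 4), so (17/333) = +(333/17).
Reduce top mod 17: now compute (10/17).
Pull out 2: since 17 ≡ 1 (mod 8), (2/17) = +1.
Reciprocity: 5 ≡ 1 and 17 ≡ 1 (mod 4), so (5/17) = +(17/5).
Reduce top mod 5: now compute (2/5).
Pull out 2: since 5 ≡ 5 (mod 8), (2/5) = -1.
Reached (1/5) = 1. Collecting the sign flips along the way, the symbol is +1.

1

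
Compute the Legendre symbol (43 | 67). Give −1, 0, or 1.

-1

Reciprocity: 43 ≡ 3 and 67 ≡ 3 (mod 4), so (43/67) = −(67/43).
Reduce top mod 43: now compute (24/43).
Pull out 2^3: since 43 ≡ 3 (mod 8), (2/43) = -1, so (2/43)^3 = -1.
Reciprocity: 3 ≡ 3 and 43 ≡ 3 (mod 4), so (3/43) = −(43/3).
Reduce top mod 3: now compute (1/3).
Reached (1/3) = 1. Collecting the sign flips along the way, the symbol is -1.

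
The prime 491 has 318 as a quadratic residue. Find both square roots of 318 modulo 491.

143, 348

Since 491 ≡ 3 (mod 4), a square root of 318 is 318^((491+1)/4) = 318^123 mod 491.
Repeated squaring: 318^2≡469, 318^4≡484, 318^8≡49, 318^16≡437, 318^32≡461, 318^64≡409 (mod 491).
318^123 = 318^(64+32+16+8+2+1) ≡ 143 (mod 491).
Check: 143² = 20449 ≡ 318 (mod 491). The two roots are 143 and 348.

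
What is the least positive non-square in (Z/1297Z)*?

5

(2/1297) = +1, so 2 is a residue.
(3/1297) = +1, so 3 is a residue.
(4/1297) = +1, so 4 is a residue.
(5/1297) = −1, so 5 is the smallest positive non-residue mod 1297.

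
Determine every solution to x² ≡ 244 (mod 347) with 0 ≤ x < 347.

130, 217

Since 347 ≡ 3 (mod 4), a square root of 244 is 244^((347+1)/4) = 244^87 mod 347.
Repeated squaring: 244^2≡199, 244^4≡43, 244^8≡114, 244^16≡157, 244^32≡12, 244^64≡144 (mod 347).
244^87 = 244^(64+16+4+2+1) ≡ 130 (mod 347).
Check: 130² = 16900 ≡ 244 (mod 347). The two roots are 130 and 217.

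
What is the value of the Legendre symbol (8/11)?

-1

Pull out 2^3: since 11 ≡ 3 (mod 8), (2/11) = -1, so (2/11)^3 = -1.
Reached (1/11) = 1. Collecting the sign flips along the way, the symbol is -1.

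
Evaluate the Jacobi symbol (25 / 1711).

Reciprocity: 25 ≡ 1 and 1711 ≡ 3 (mod 4), so (25/1711) = +(1711/25).
Reduce top mod 25: now compute (11/25).
Reciprocity: 11 ≡ 3 and 25 ≡ 1 (mod 4), so (11/25) = +(25/11).
Reduce top mod 11: now compute (3/11).
Reciprocity: 3 ≡ 3 and 11 ≡ 3 (mod 4), so (3/11) = −(11/3).
Reduce top mod 3: now compute (2/3).
Pull out 2: since 3 ≡ 3 (mod 8), (2/3) = -1.
Reached (1/3) = 1. Collecting the sign flips along the way, the symbol is +1.

1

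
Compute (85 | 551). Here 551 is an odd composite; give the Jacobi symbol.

Reciprocity: 85 ≡ 1 and 551 ≡ 3 (mod 4), so (85/551) = +(551/85).
Reduce top mod 85: now compute (41/85).
Reciprocity: 41 ≡ 1 and 85 ≡ 1 (mod 4), so (41/85) = +(85/41).
Reduce top mod 41: now compute (3/41).
Reciprocity: 3 ≡ 3 and 41 ≡ 1 (mod 4), so (3/41) = +(41/3).
Reduce top mod 3: now compute (2/3).
Pull out 2: since 3 ≡ 3 (mod 8), (2/3) = -1.
Reached (1/3) = 1. Collecting the sign flips along the way, the symbol is -1.

-1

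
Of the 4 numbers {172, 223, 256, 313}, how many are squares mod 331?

4

(172/331) = +1 → QR.
(223/331) = +1 → QR.
(256/331) = +1 → QR.
(313/331) = +1 → QR.
Total quadratic residues among the 4: 4.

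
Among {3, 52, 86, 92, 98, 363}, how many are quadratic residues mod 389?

(3/389) = -1 → non-residue.
(52/389) = +1 → QR.
(86/389) = +1 → QR.
(92/389) = -1 → non-residue.
(98/389) = -1 → non-residue.
(363/389) = -1 → non-residue.
Total quadratic residues among the 6: 2.

2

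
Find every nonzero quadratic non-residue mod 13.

Square k = 1,…,6 (k and 13−k give the same square):
1²=1, 2²=4, 3²=9, 4²≡3, 5²≡12, 6²≡10 (mod 13).
The residues are {1, 3, 4, 9, 10, 12}; the non-residues are the remaining 6 nonzero classes.

2 5 6 7 8 11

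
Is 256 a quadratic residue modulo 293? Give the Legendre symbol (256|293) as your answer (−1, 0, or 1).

1

Pull out 2^8: since 293 ≡ 5 (mod 8), (2/293) = -1, so (2/293)^8 = +1.
Reached (1/293) = 1. Collecting the sign flips along the way, the symbol is +1.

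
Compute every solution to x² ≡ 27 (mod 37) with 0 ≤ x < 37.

37 ≡ 1 (mod 4), so we find a root by search.
Trying successive values, 8² = 64 ≡ 27 (mod 37). The other root is 37 − 8 = 29.

8, 29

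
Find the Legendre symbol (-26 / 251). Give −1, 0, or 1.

First reduce: -26 ≡ 225 (mod 251).
Reciprocity: 225 ≡ 1 and 251 ≡ 3 (mod 4), so (225/251) = +(251/225).
Reduce top mod 225: now compute (26/225).
Pull out 2: since 225 ≡ 1 (mod 8), (2/225) = +1.
Reciprocity: 13 ≡ 1 and 225 ≡ 1 (mod 4), so (13/225) = +(225/13).
Reduce top mod 13: now compute (4/13).
Pull out 2^2: since 13 ≡ 5 (mod 8), (2/13) = -1, so (2/13)^2 = +1.
Reached (1/13) = 1. Collecting the sign flips along the way, the symbol is +1.

1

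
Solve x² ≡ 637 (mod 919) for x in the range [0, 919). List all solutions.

274, 645

Since 919 ≡ 3 (mod 4), a square root of 637 is 637^((919+1)/4) = 637^230 mod 919.
Repeated squaring: 637^2≡490, 637^4≡241, 637^8≡184, 637^16≡772, 637^32≡472, 637^64≡386, 637^128≡118 (mod 919).
637^230 = 637^(128+64+32+4+2) ≡ 645 (mod 919).
Check: 645² = 416025 ≡ 637 (mod 919). The two roots are 274 and 645.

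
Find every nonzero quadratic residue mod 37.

1,3,4,7,9,10,11,12,16,21,25,26,27,28,30,33,34,36

Square k = 1,…,18 (k and 37−k give the same square):
1²=1, 2²=4, 3²=9, 4²=16, 5²=25, 6²=36, 7²≡12, 8²≡27, 9²≡7, 10²≡26, 11²≡10, 12²≡33, 13²≡21, 14²≡11, 15²≡3, 16²≡34, 17²≡30, 18²≡28 (mod 37).
So the quadratic residues mod 37 are {1, 3, 4, 7, 9, 10, 11, 12, 16, 21, 25, 26, 27, 28, 30, 33, 34, 36}.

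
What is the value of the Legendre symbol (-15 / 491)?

Euler's criterion: (-15/491) ≡ 476^245 (mod 491).
476^2 ≡ 225 (mod 491)
476^4 ≡ 52 (mod 491)
476^8 ≡ 249 (mod 491)
476^16 ≡ 135 (mod 491)
476^32 ≡ 58 (mod 491)
476^64 ≡ 418 (mod 491)
476^128 ≡ 419 (mod 491)
476^245 = 476^(128+64+32+16+4+1) ≡ 490 (mod 491).
Result is 490 ≡ −1, so (-15/491) = −1.

-1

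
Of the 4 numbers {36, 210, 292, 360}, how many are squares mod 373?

4

(36/373) = +1 → QR.
(210/373) = +1 → QR.
(292/373) = +1 → QR.
(360/373) = +1 → QR.
Total quadratic residues among the 4: 4.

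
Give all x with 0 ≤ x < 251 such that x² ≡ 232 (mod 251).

Since 251 ≡ 3 (mod 4), a square root of 232 is 232^((251+1)/4) = 232^63 mod 251.
Repeated squaring: 232^2≡110, 232^4≡52, 232^8≡194, 232^16≡237, 232^32≡196 (mod 251).
232^63 = 232^(32+16+8+4+2+1) ≡ 105 (mod 251).
Check: 105² = 11025 ≡ 232 (mod 251). The two roots are 105 and 146.

105, 146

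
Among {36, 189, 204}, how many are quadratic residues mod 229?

2

(36/229) = +1 → QR.
(189/229) = -1 → non-residue.
(204/229) = +1 → QR.
Total quadratic residues among the 3: 2.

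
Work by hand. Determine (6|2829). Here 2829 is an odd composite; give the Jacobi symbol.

0

Pull out 2: since 2829 ≡ 5 (mod 8), (2/2829) = -1.
Reciprocity: 3 ≡ 3 and 2829 ≡ 1 (mod 4), so (3/2829) = +(2829/3).
Reduce top mod 3: now compute (0/3).
Top reduces to 0: gcd > 1, so the symbol is 0.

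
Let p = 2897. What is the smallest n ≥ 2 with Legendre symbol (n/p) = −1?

(2/2897) = +1, so 2 is a residue.
(3/2897) = −1, so 3 is the smallest positive non-residue mod 2897.

3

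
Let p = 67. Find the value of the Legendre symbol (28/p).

Pull out 2^2: since 67 ≡ 3 (mod 8), (2/67) = -1, so (2/67)^2 = +1.
Reciprocity: 7 ≡ 3 and 67 ≡ 3 (mod 4), so (7/67) = −(67/7).
Reduce top mod 7: now compute (4/7).
Pull out 2^2: since 7 ≡ 7 (mod 8), (2/7) = +1, so (2/7)^2 = +1.
Reached (1/7) = 1. Collecting the sign flips along the way, the symbol is -1.

-1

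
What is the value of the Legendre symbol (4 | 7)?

Pull out 2^2: since 7 ≡ 7 (mod 8), (2/7) = +1, so (2/7)^2 = +1.
Reached (1/7) = 1. Collecting the sign flips along the way, the symbol is +1.

1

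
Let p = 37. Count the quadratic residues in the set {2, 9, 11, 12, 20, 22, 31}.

(2/37) = -1 → non-residue.
(9/37) = +1 → QR.
(11/37) = +1 → QR.
(12/37) = +1 → QR.
(20/37) = -1 → non-residue.
(22/37) = -1 → non-residue.
(31/37) = -1 → non-residue.
Total quadratic residues among the 7: 3.

3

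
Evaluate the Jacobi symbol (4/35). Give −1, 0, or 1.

Pull out 2^2: since 35 ≡ 3 (mod 8), (2/35) = -1, so (2/35)^2 = +1.
Reached (1/35) = 1. Collecting the sign flips along the way, the symbol is +1.

1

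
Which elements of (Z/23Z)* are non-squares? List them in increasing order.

Square k = 1,…,11 (k and 23−k give the same square):
1²=1, 2²=4, 3²=9, 4²=16, 5²≡2, 6²≡13, 7²≡3, 8²≡18, 9²≡12, 10²≡8, 11²≡6 (mod 23).
The residues are {1, 2, 3, 4, 6, 8, 9, 12, 13, 16, 18}; the non-residues are the remaining 11 nonzero classes.

5,7,10,11,14,15,17,19,20,21,22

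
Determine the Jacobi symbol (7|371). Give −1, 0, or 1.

0

Reciprocity: 7 ≡ 3 and 371 ≡ 3 (mod 4), so (7/371) = −(371/7).
Reduce top mod 7: now compute (0/7).
Top reduces to 0: gcd > 1, so the symbol is 0.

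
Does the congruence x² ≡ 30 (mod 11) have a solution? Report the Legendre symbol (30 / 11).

-1

First reduce: 30 ≡ 8 (mod 11).
Pull out 2^3: since 11 ≡ 3 (mod 8), (2/11) = -1, so (2/11)^3 = -1.
Reached (1/11) = 1. Collecting the sign flips along the way, the symbol is -1.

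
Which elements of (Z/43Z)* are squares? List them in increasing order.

1,4,6,9,10,11,13,14,15,16,17,21,23,24,25,31,35,36,38,40,41

Square k = 1,…,21 (k and 43−k give the same square):
1²=1, 2²=4, 3²=9, 4²=16, 5²=25, 6²=36, 7²≡6, 8²≡21, 9²≡38, 10²≡14, 11²≡35, 12²≡15, 13²≡40, 14²≡24, 15²≡10, 16²≡41, 17²≡31, 18²≡23, 19²≡17, 20²≡13, 21²≡11 (mod 43).
So the quadratic residues mod 43 are {1, 4, 6, 9, 10, 11, 13, 14, 15, 16, 17, 21, 23, 24, 25, 31, 35, 36, 38, 40, 41}.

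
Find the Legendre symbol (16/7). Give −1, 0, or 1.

First reduce: 16 ≡ 2 (mod 7).
Pull out 2: since 7 ≡ 7 (mod 8), (2/7) = +1.
Reached (1/7) = 1. Collecting the sign flips along the way, the symbol is +1.

1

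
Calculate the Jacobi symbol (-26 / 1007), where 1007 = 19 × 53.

1

First reduce: -26 ≡ 981 (mod 1007).
Reciprocity: 981 ≡ 1 and 1007 ≡ 3 (mod 4), so (981/1007) = +(1007/981).
Reduce top mod 981: now compute (26/981).
Pull out 2: since 981 ≡ 5 (mod 8), (2/981) = -1.
Reciprocity: 13 ≡ 1 and 981 ≡ 1 (mod 4), so (13/981) = +(981/13).
Reduce top mod 13: now compute (6/13).
Pull out 2: since 13 ≡ 5 (mod 8), (2/13) = -1.
Reciprocity: 3 ≡ 3 and 13 ≡ 1 (mod 4), so (3/13) = +(13/3).
Reduce top mod 3: now compute (1/3).
Reached (1/3) = 1. Collecting the sign flips along the way, the symbol is +1.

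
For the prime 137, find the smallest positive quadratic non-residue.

(2/137) = +1, so 2 is a residue.
(3/137) = −1, so 3 is the smallest positive non-residue mod 137.

3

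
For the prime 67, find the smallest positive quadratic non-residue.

(2/67) = −1, so 2 is the smallest positive non-residue mod 67.

2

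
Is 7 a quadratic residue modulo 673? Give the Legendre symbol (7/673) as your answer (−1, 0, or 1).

Euler's criterion: (7/673) ≡ 7^336 (mod 673).
7^2 ≡ 49 (mod 673)
7^4 ≡ 382 (mod 673)
7^8 ≡ 556 (mod 673)
7^16 ≡ 229 (mod 673)
7^32 ≡ 620 (mod 673)
7^64 ≡ 117 (mod 673)
7^128 ≡ 229 (mod 673)
7^256 ≡ 620 (mod 673)
7^336 = 7^(256+64+16) ≡ 1 (mod 673).
Result is 1, so (7/673) = 1.

1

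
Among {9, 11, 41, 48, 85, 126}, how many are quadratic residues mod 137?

3

(9/137) = +1 → QR.
(11/137) = +1 → QR.
(41/137) = -1 → non-residue.
(48/137) = -1 → non-residue.
(85/137) = -1 → non-residue.
(126/137) = +1 → QR.
Total quadratic residues among the 6: 3.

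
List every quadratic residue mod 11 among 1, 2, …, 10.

Square k = 1,…,5 (k and 11−k give the same square):
1²=1, 2²=4, 3²=9, 4²≡5, 5²≡3 (mod 11).
So the quadratic residues mod 11 are {1, 3, 4, 5, 9}.

1 3 4 5 9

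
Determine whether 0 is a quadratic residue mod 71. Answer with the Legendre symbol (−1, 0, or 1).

Top reduces to 0: gcd > 1, so the symbol is 0.

0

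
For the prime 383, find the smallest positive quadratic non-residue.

5

(2/383) = +1, so 2 is a residue.
(3/383) = +1, so 3 is a residue.
(4/383) = +1, so 4 is a residue.
(5/383) = −1, so 5 is the smallest positive non-residue mod 383.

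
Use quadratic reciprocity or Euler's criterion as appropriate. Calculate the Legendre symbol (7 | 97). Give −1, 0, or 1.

Reciprocity: 7 ≡ 3 and 97 ≡ 1 (mod 4), so (7/97) = +(97/7).
Reduce top mod 7: now compute (6/7).
Pull out 2: since 7 ≡ 7 (mod 8), (2/7) = +1.
Reciprocity: 3 ≡ 3 and 7 ≡ 3 (mod 4), so (3/7) = −(7/3).
Reduce top mod 3: now compute (1/3).
Reached (1/3) = 1. Collecting the sign flips along the way, the symbol is -1.

-1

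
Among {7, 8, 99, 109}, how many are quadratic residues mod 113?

(7/113) = +1 → QR.
(8/113) = +1 → QR.
(99/113) = +1 → QR.
(109/113) = +1 → QR.
Total quadratic residues among the 4: 4.

4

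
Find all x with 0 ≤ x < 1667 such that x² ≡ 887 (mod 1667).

Since 1667 ≡ 3 (mod 4), a square root of 887 is 887^((1667+1)/4) = 887^417 mod 1667.
Repeated squaring: 887^2≡1612, 887^4≡1358, 887^8≡462, 887^16≡68, 887^32≡1290, 887^64≡434, 887^128≡1652, 887^256≡225 (mod 1667).
887^417 = 887^(256+128+32+1) ≡ 951 (mod 1667).
Check: 951² = 904401 ≡ 887 (mod 1667). The two roots are 716 and 951.

716, 951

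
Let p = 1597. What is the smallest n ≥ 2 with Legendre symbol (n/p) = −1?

(2/1597) = −1, so 2 is the smallest positive non-residue mod 1597.

2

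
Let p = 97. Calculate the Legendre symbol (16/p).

1

Pull out 2^4: since 97 ≡ 1 (mod 8), (2/97) = +1, so (2/97)^4 = +1.
Reached (1/97) = 1. Collecting the sign flips along the way, the symbol is +1.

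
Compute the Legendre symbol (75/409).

Euler's criterion: (75/409) ≡ 75^204 (mod 409).
75^2 ≡ 308 (mod 409)
75^4 ≡ 385 (mod 409)
75^8 ≡ 167 (mod 409)
75^16 ≡ 77 (mod 409)
75^32 ≡ 203 (mod 409)
75^64 ≡ 309 (mod 409)
75^128 ≡ 184 (mod 409)
75^204 = 75^(128+64+8+4) ≡ 1 (mod 409).
Result is 1, so (75/409) = 1.

1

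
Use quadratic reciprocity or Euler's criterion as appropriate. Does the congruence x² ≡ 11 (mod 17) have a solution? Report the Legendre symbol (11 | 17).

Reciprocity: 11 ≡ 3 and 17 ≡ 1 (mod 4), so (11/17) = +(17/11).
Reduce top mod 11: now compute (6/11).
Pull out 2: since 11 ≡ 3 (mod 8), (2/11) = -1.
Reciprocity: 3 ≡ 3 and 11 ≡ 3 (mod 4), so (3/11) = −(11/3).
Reduce top mod 3: now compute (2/3).
Pull out 2: since 3 ≡ 3 (mod 8), (2/3) = -1.
Reached (1/3) = 1. Collecting the sign flips along the way, the symbol is -1.

-1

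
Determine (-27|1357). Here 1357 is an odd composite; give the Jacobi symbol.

1

First reduce: -27 ≡ 1330 (mod 1357).
Pull out 2: since 1357 ≡ 5 (mod 8), (2/1357) = -1.
Reciprocity: 665 ≡ 1 and 1357 ≡ 1 (mod 4), so (665/1357) = +(1357/665).
Reduce top mod 665: now compute (27/665).
Reciprocity: 27 ≡ 3 and 665 ≡ 1 (mod 4), so (27/665) = +(665/27).
Reduce top mod 27: now compute (17/27).
Reciprocity: 17 ≡ 1 and 27 ≡ 3 (mod 4), so (17/27) = +(27/17).
Reduce top mod 17: now compute (10/17).
Pull out 2: since 17 ≡ 1 (mod 8), (2/17) = +1.
Reciprocity: 5 ≡ 1 and 17 ≡ 1 (mod 4), so (5/17) = +(17/5).
Reduce top mod 5: now compute (2/5).
Pull out 2: since 5 ≡ 5 (mod 8), (2/5) = -1.
Reached (1/5) = 1. Collecting the sign flips along the way, the symbol is +1.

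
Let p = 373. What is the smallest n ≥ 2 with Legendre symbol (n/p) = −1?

2

(2/373) = −1, so 2 is the smallest positive non-residue mod 373.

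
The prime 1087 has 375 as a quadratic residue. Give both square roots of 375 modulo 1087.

Since 1087 ≡ 3 (mod 4), a square root of 375 is 375^((1087+1)/4) = 375^272 mod 1087.
Repeated squaring: 375^2≡402, 375^4≡728, 375^8≡615, 375^16≡1036, 375^32≡427, 375^64≡800, 375^128≡844, 375^256≡351 (mod 1087).
375^272 = 375^(256+16) ≡ 578 (mod 1087).
Check: 578² = 334084 ≡ 375 (mod 1087). The two roots are 509 and 578.

509, 578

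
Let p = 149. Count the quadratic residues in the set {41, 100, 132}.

2

(41/149) = -1 → non-residue.
(100/149) = +1 → QR.
(132/149) = +1 → QR.
Total quadratic residues among the 3: 2.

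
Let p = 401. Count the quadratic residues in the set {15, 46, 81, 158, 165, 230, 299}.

2

(15/401) = -1 → non-residue.
(46/401) = -1 → non-residue.
(81/401) = +1 → QR.
(158/401) = -1 → non-residue.
(165/401) = -1 → non-residue.
(230/401) = -1 → non-residue.
(299/401) = +1 → QR.
Total quadratic residues among the 7: 2.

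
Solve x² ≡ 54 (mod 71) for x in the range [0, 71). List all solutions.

Since 71 ≡ 3 (mod 4), a square root of 54 is 54^((71+1)/4) = 54^18 mod 71.
Repeated squaring: 54^2≡5, 54^4≡25, 54^8≡57, 54^16≡54 (mod 71).
54^18 = 54^(16+2) ≡ 57 (mod 71).
Check: 57² = 3249 ≡ 54 (mod 71). The two roots are 14 and 57.

14, 57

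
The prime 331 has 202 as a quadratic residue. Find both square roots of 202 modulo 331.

Since 331 ≡ 3 (mod 4), a square root of 202 is 202^((331+1)/4) = 202^83 mod 331.
Repeated squaring: 202^2≡91, 202^4≡6, 202^8≡36, 202^16≡303, 202^32≡122, 202^64≡320 (mod 331).
202^83 = 202^(64+16+2+1) ≡ 232 (mod 331).
Check: 232² = 53824 ≡ 202 (mod 331). The two roots are 99 and 232.

99, 232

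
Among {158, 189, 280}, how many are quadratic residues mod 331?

(158/331) = -1 → non-residue.
(189/331) = +1 → QR.
(280/331) = +1 → QR.
Total quadratic residues among the 3: 2.

2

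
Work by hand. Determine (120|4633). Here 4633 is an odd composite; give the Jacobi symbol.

Pull out 2^3: since 4633 ≡ 1 (mod 8), (2/4633) = +1, so (2/4633)^3 = +1.
Reciprocity: 15 ≡ 3 and 4633 ≡ 1 (mod 4), so (15/4633) = +(4633/15).
Reduce top mod 15: now compute (13/15).
Reciprocity: 13 ≡ 1 and 15 ≡ 3 (mod 4), so (13/15) = +(15/13).
Reduce top mod 13: now compute (2/13).
Pull out 2: since 13 ≡ 5 (mod 8), (2/13) = -1.
Reached (1/13) = 1. Collecting the sign flips along the way, the symbol is -1.

-1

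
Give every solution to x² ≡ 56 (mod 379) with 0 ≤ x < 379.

65, 314

Since 379 ≡ 3 (mod 4), a square root of 56 is 56^((379+1)/4) = 56^95 mod 379.
Repeated squaring: 56^2≡104, 56^4≡204, 56^8≡305, 56^16≡170, 56^32≡96, 56^64≡120 (mod 379).
56^95 = 56^(64+16+8+4+2+1) ≡ 314 (mod 379).
Check: 314² = 98596 ≡ 56 (mod 379). The two roots are 65 and 314.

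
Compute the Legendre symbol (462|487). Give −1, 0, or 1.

-1

Euler's criterion: (462/487) ≡ 462^243 (mod 487).
462^2 ≡ 138 (mod 487)
462^4 ≡ 51 (mod 487)
462^8 ≡ 166 (mod 487)
462^16 ≡ 284 (mod 487)
462^32 ≡ 301 (mod 487)
462^64 ≡ 19 (mod 487)
462^128 ≡ 361 (mod 487)
462^243 = 462^(128+64+32+16+2+1) ≡ 486 (mod 487).
Result is 486 ≡ −1, so (462/487) = −1.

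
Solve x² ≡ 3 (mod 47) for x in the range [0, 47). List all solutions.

12, 35

Since 47 ≡ 3 (mod 4), a square root of 3 is 3^((47+1)/4) = 3^12 mod 47.
Repeated squaring: 3^2≡9, 3^4≡34, 3^8≡28 (mod 47).
3^12 = 3^(8+4) ≡ 12 (mod 47).
Check: 12² = 144 ≡ 3 (mod 47). The two roots are 12 and 35.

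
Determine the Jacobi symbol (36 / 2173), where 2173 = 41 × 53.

Pull out 2^2: since 2173 ≡ 5 (mod 8), (2/2173) = -1, so (2/2173)^2 = +1.
Reciprocity: 9 ≡ 1 and 2173 ≡ 1 (mod 4), so (9/2173) = +(2173/9).
Reduce top mod 9: now compute (4/9).
Pull out 2^2: since 9 ≡ 1 (mod 8), (2/9) = +1, so (2/9)^2 = +1.
Reached (1/9) = 1. Collecting the sign flips along the way, the symbol is +1.

1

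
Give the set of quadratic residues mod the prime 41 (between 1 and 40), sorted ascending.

Square k = 1,…,20 (k and 41−k give the same square):
1²=1, 2²=4, 3²=9, 4²=16, 5²=25, 6²=36, 7²≡8, 8²≡23, 9²≡40, 10²≡18, 11²≡39, 12²≡21, 13²≡5, 14²≡32, 15²≡20, 16²≡10, 17²≡2, 18²≡37, 19²≡33, 20²≡31 (mod 41).
So the quadratic residues mod 41 are {1, 2, 4, 5, 8, 9, 10, 16, 18, 20, 21, 23, 25, 31, 32, 33, 36, 37, 39, 40}.

1, 2, 4, 5, 8, 9, 10, 16, 18, 20, 21, 23, 25, 31, 32, 33, 36, 37, 39, 40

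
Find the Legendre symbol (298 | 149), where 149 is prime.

First reduce: 298 ≡ 0 (mod 149).
Top reduces to 0: gcd > 1, so the symbol is 0.

0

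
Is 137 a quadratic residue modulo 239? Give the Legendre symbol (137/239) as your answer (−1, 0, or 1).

-1

Euler's criterion: (137/239) ≡ 137^119 (mod 239).
137^2 ≡ 127 (mod 239)
137^4 ≡ 116 (mod 239)
137^8 ≡ 72 (mod 239)
137^16 ≡ 165 (mod 239)
137^32 ≡ 218 (mod 239)
137^64 ≡ 202 (mod 239)
137^119 = 137^(64+32+16+4+2+1) ≡ 238 (mod 239).
Result is 238 ≡ −1, so (137/239) = −1.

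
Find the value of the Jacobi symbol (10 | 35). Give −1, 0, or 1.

Pull out 2: since 35 ≡ 3 (mod 8), (2/35) = -1.
Reciprocity: 5 ≡ 1 and 35 ≡ 3 (mod 4), so (5/35) = +(35/5).
Reduce top mod 5: now compute (0/5).
Top reduces to 0: gcd > 1, so the symbol is 0.

0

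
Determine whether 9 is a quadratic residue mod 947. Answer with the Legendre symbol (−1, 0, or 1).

Reciprocity: 9 ≡ 1 and 947 ≡ 3 (mod 4), so (9/947) = +(947/9).
Reduce top mod 9: now compute (2/9).
Pull out 2: since 9 ≡ 1 (mod 8), (2/9) = +1.
Reached (1/9) = 1. Collecting the sign flips along the way, the symbol is +1.

1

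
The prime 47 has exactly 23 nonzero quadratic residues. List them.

Square k = 1,…,23 (k and 47−k give the same square):
1²=1, 2²=4, 3²=9, 4²=16, 5²=25, 6²=36, 7²≡2, 8²≡17, 9²≡34, 10²≡6, 11²≡27, 12²≡3, 13²≡28, 14²≡8, 15²≡37, 16²≡21, 17²≡7, 18²≡42, 19²≡32, 20²≡24, 21²≡18, 22²≡14, 23²≡12 (mod 47).
So the quadratic residues mod 47 are {1, 2, 3, 4, 6, 7, 8, 9, 12, 14, 16, 17, 18, 21, 24, 25, 27, 28, 32, 34, 36, 37, 42}.

1,2,3,4,6,7,8,9,12,14,16,17,18,21,24,25,27,28,32,34,36,37,42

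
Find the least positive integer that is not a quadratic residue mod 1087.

3

(2/1087) = +1, so 2 is a residue.
(3/1087) = −1, so 3 is the smallest positive non-residue mod 1087.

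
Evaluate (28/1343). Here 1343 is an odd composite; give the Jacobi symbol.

1

Pull out 2^2: since 1343 ≡ 7 (mod 8), (2/1343) = +1, so (2/1343)^2 = +1.
Reciprocity: 7 ≡ 3 and 1343 ≡ 3 (mod 4), so (7/1343) = −(1343/7).
Reduce top mod 7: now compute (6/7).
Pull out 2: since 7 ≡ 7 (mod 8), (2/7) = +1.
Reciprocity: 3 ≡ 3 and 7 ≡ 3 (mod 4), so (3/7) = −(7/3).
Reduce top mod 3: now compute (1/3).
Reached (1/3) = 1. Collecting the sign flips along the way, the symbol is +1.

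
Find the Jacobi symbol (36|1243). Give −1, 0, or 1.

Pull out 2^2: since 1243 ≡ 3 (mod 8), (2/1243) = -1, so (2/1243)^2 = +1.
Reciprocity: 9 ≡ 1 and 1243 ≡ 3 (mod 4), so (9/1243) = +(1243/9).
Reduce top mod 9: now compute (1/9).
Reached (1/9) = 1. Collecting the sign flips along the way, the symbol is +1.

1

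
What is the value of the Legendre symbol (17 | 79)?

Reciprocity: 17 ≡ 1 and 79 ≡ 3 (mod 4), so (17/79) = +(79/17).
Reduce top mod 17: now compute (11/17).
Reciprocity: 11 ≡ 3 and 17 ≡ 1 (mod 4), so (11/17) = +(17/11).
Reduce top mod 11: now compute (6/11).
Pull out 2: since 11 ≡ 3 (mod 8), (2/11) = -1.
Reciprocity: 3 ≡ 3 and 11 ≡ 3 (mod 4), so (3/11) = −(11/3).
Reduce top mod 3: now compute (2/3).
Pull out 2: since 3 ≡ 3 (mod 8), (2/3) = -1.
Reached (1/3) = 1. Collecting the sign flips along the way, the symbol is -1.

-1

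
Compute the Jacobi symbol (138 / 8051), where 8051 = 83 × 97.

Pull out 2: since 8051 ≡ 3 (mod 8), (2/8051) = -1.
Reciprocity: 69 ≡ 1 and 8051 ≡ 3 (mod 4), so (69/8051) = +(8051/69).
Reduce top mod 69: now compute (47/69).
Reciprocity: 47 ≡ 3 and 69 ≡ 1 (mod 4), so (47/69) = +(69/47).
Reduce top mod 47: now compute (22/47).
Pull out 2: since 47 ≡ 7 (mod 8), (2/47) = +1.
Reciprocity: 11 ≡ 3 and 47 ≡ 3 (mod 4), so (11/47) = −(47/11).
Reduce top mod 11: now compute (3/11).
Reciprocity: 3 ≡ 3 and 11 ≡ 3 (mod 4), so (3/11) = −(11/3).
Reduce top mod 3: now compute (2/3).
Pull out 2: since 3 ≡ 3 (mod 8), (2/3) = -1.
Reached (1/3) = 1. Collecting the sign flips along the way, the symbol is +1.

1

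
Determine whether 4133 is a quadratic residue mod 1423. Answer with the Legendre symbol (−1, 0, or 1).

1

First reduce: 4133 ≡ 1287 (mod 1423).
Reciprocity: 1287 ≡ 3 and 1423 ≡ 3 (mod 4), so (1287/1423) = −(1423/1287).
Reduce top mod 1287: now compute (136/1287).
Pull out 2^3: since 1287 ≡ 7 (mod 8), (2/1287) = +1, so (2/1287)^3 = +1.
Reciprocity: 17 ≡ 1 and 1287 ≡ 3 (mod 4), so (17/1287) = +(1287/17).
Reduce top mod 17: now compute (12/17).
Pull out 2^2: since 17 ≡ 1 (mod 8), (2/17) = +1, so (2/17)^2 = +1.
Reciprocity: 3 ≡ 3 and 17 ≡ 1 (mod 4), so (3/17) = +(17/3).
Reduce top mod 3: now compute (2/3).
Pull out 2: since 3 ≡ 3 (mod 8), (2/3) = -1.
Reached (1/3) = 1. Collecting the sign flips along the way, the symbol is +1.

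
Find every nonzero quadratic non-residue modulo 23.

5,7,10,11,14,15,17,19,20,21,22

Square k = 1,…,11 (k and 23−k give the same square):
1²=1, 2²=4, 3²=9, 4²=16, 5²≡2, 6²≡13, 7²≡3, 8²≡18, 9²≡12, 10²≡8, 11²≡6 (mod 23).
The residues are {1, 2, 3, 4, 6, 8, 9, 12, 13, 16, 18}; the non-residues are the remaining 11 nonzero classes.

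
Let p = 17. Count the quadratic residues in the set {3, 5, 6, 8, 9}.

(3/17) = -1 → non-residue.
(5/17) = -1 → non-residue.
(6/17) = -1 → non-residue.
(8/17) = +1 → QR.
(9/17) = +1 → QR.
Total quadratic residues among the 5: 2.

2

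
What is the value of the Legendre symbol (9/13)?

1

Reciprocity: 9 ≡ 1 and 13 ≡ 1 (mod 4), so (9/13) = +(13/9).
Reduce top mod 9: now compute (4/9).
Pull out 2^2: since 9 ≡ 1 (mod 8), (2/9) = +1, so (2/9)^2 = +1.
Reached (1/9) = 1. Collecting the sign flips along the way, the symbol is +1.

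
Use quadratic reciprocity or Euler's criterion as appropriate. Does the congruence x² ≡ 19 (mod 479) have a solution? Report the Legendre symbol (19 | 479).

-1

Euler's criterion: (19/479) ≡ 19^239 (mod 479).
19^2 ≡ 361 (mod 479)
19^4 ≡ 33 (mod 479)
19^8 ≡ 131 (mod 479)
19^16 ≡ 396 (mod 479)
19^32 ≡ 183 (mod 479)
19^64 ≡ 438 (mod 479)
19^128 ≡ 244 (mod 479)
19^239 = 19^(128+64+32+8+4+2+1) ≡ 478 (mod 479).
Result is 478 ≡ −1, so (19/479) = −1.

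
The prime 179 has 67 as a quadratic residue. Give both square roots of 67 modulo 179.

Since 179 ≡ 3 (mod 4), a square root of 67 is 67^((179+1)/4) = 67^45 mod 179.
Repeated squaring: 67^2≡14, 67^4≡17, 67^8≡110, 67^16≡107, 67^32≡172 (mod 179).
67^45 = 67^(32+8+4+1) ≡ 70 (mod 179).
Check: 70² = 4900 ≡ 67 (mod 179). The two roots are 70 and 109.

70, 109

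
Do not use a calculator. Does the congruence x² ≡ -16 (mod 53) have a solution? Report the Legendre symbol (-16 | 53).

1

Euler's criterion: (-16/53) ≡ 37^26 (mod 53).
37^2 ≡ 44 (mod 53)
37^4 ≡ 28 (mod 53)
37^8 ≡ 42 (mod 53)
37^16 ≡ 15 (mod 53)
37^26 = 37^(16+8+2) ≡ 1 (mod 53).
Result is 1, so (-16/53) = 1.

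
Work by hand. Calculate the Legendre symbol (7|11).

-1

Euler's criterion: (7/11) ≡ 7^5 (mod 11).
7^2 ≡ 5 (mod 11)
7^4 ≡ 3 (mod 11)
7^5 = 7^(4+1) ≡ 10 (mod 11).
Result is 10 ≡ −1, so (7/11) = −1.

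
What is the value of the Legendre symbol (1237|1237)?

0

First reduce: 1237 ≡ 0 (mod 1237).
Top reduces to 0: gcd > 1, so the symbol is 0.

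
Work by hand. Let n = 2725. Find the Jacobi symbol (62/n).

Pull out 2: since 2725 ≡ 5 (mod 8), (2/2725) = -1.
Reciprocity: 31 ≡ 3 and 2725 ≡ 1 (mod 4), so (31/2725) = +(2725/31).
Reduce top mod 31: now compute (28/31).
Pull out 2^2: since 31 ≡ 7 (mod 8), (2/31) = +1, so (2/31)^2 = +1.
Reciprocity: 7 ≡ 3 and 31 ≡ 3 (mod 4), so (7/31) = −(31/7).
Reduce top mod 7: now compute (3/7).
Reciprocity: 3 ≡ 3 and 7 ≡ 3 (mod 4), so (3/7) = −(7/3).
Reduce top mod 3: now compute (1/3).
Reached (1/3) = 1. Collecting the sign flips along the way, the symbol is -1.

-1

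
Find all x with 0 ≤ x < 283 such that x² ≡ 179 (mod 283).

99, 184

Since 283 ≡ 3 (mod 4), a square root of 179 is 179^((283+1)/4) = 179^71 mod 283.
Repeated squaring: 179^2≡62, 179^4≡165, 179^8≡57, 179^16≡136, 179^32≡101, 179^64≡13 (mod 283).
179^71 = 179^(64+4+2+1) ≡ 99 (mod 283).
Check: 99² = 9801 ≡ 179 (mod 283). The two roots are 99 and 184.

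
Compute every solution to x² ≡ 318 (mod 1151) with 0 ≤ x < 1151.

Since 1151 ≡ 3 (mod 4), a square root of 318 is 318^((1151+1)/4) = 318^288 mod 1151.
Repeated squaring: 318^2≡987, 318^4≡423, 318^8≡524, 318^16≡638, 318^32≡741, 318^64≡54, 318^128≡614, 318^256≡619 (mod 1151).
318^288 = 318^(256+32) ≡ 581 (mod 1151).
Check: 581² = 337561 ≡ 318 (mod 1151). The two roots are 570 and 581.

570, 581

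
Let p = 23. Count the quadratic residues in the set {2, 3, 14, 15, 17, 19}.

2

(2/23) = +1 → QR.
(3/23) = +1 → QR.
(14/23) = -1 → non-residue.
(15/23) = -1 → non-residue.
(17/23) = -1 → non-residue.
(19/23) = -1 → non-residue.
Total quadratic residues among the 6: 2.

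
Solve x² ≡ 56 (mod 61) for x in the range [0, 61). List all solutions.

19, 42

61 ≡ 1 (mod 4), so we find a root by search.
Trying successive values, 19² = 361 ≡ 56 (mod 61). The other root is 61 − 19 = 42.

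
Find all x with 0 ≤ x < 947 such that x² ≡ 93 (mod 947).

166, 781

Since 947 ≡ 3 (mod 4), a square root of 93 is 93^((947+1)/4) = 93^237 mod 947.
Repeated squaring: 93^2≡126, 93^4≡724, 93^8≡485, 93^16≡369, 93^32≡740, 93^64≡234, 93^128≡777 (mod 947).
93^237 = 93^(128+64+32+8+4+1) ≡ 781 (mod 947).
Check: 781² = 609961 ≡ 93 (mod 947). The two roots are 166 and 781.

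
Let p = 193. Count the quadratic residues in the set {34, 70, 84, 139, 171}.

2

(34/193) = -1 → non-residue.
(70/193) = -1 → non-residue.
(84/193) = +1 → QR.
(139/193) = +1 → QR.
(171/193) = -1 → non-residue.
Total quadratic residues among the 5: 2.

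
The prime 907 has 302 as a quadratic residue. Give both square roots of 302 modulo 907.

Since 907 ≡ 3 (mod 4), a square root of 302 is 302^((907+1)/4) = 302^227 mod 907.
Repeated squaring: 302^2≡504, 302^4≡56, 302^8≡415, 302^16≡802, 302^32≡141, 302^64≡834, 302^128≡794 (mod 907).
302^227 = 302^(128+64+32+2+1) ≡ 861 (mod 907).
Check: 861² = 741321 ≡ 302 (mod 907). The two roots are 46 and 861.

46, 861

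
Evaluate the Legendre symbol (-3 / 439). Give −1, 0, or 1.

1

Euler's criterion: (-3/439) ≡ 436^219 (mod 439).
436^2 ≡ 9 (mod 439)
436^4 ≡ 81 (mod 439)
436^8 ≡ 415 (mod 439)
436^16 ≡ 137 (mod 439)
436^32 ≡ 331 (mod 439)
436^64 ≡ 250 (mod 439)
436^128 ≡ 162 (mod 439)
436^219 = 436^(128+64+16+8+2+1) ≡ 1 (mod 439).
Result is 1, so (-3/439) = 1.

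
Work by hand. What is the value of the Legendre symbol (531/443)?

1

First reduce: 531 ≡ 88 (mod 443).
Pull out 2^3: since 443 ≡ 3 (mod 8), (2/443) = -1, so (2/443)^3 = -1.
Reciprocity: 11 ≡ 3 and 443 ≡ 3 (mod 4), so (11/443) = −(443/11).
Reduce top mod 11: now compute (3/11).
Reciprocity: 3 ≡ 3 and 11 ≡ 3 (mod 4), so (3/11) = −(11/3).
Reduce top mod 3: now compute (2/3).
Pull out 2: since 3 ≡ 3 (mod 8), (2/3) = -1.
Reached (1/3) = 1. Collecting the sign flips along the way, the symbol is +1.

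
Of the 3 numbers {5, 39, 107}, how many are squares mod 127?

(5/127) = -1 → non-residue.
(39/127) = -1 → non-residue.
(107/127) = +1 → QR.
Total quadratic residues among the 3: 1.

1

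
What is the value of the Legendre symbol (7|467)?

1

Euler's criterion: (7/467) ≡ 7^233 (mod 467).
7^2 ≡ 49 (mod 467)
7^4 ≡ 66 (mod 467)
7^8 ≡ 153 (mod 467)
7^16 ≡ 59 (mod 467)
7^32 ≡ 212 (mod 467)
7^64 ≡ 112 (mod 467)
7^128 ≡ 402 (mod 467)
7^233 = 7^(128+64+32+8+1) ≡ 1 (mod 467).
Result is 1, so (7/467) = 1.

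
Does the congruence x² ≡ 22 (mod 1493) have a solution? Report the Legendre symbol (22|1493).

1

Pull out 2: since 1493 ≡ 5 (mod 8), (2/1493) = -1.
Reciprocity: 11 ≡ 3 and 1493 ≡ 1 (mod 4), so (11/1493) = +(1493/11).
Reduce top mod 11: now compute (8/11).
Pull out 2^3: since 11 ≡ 3 (mod 8), (2/11) = -1, so (2/11)^3 = -1.
Reached (1/11) = 1. Collecting the sign flips along the way, the symbol is +1.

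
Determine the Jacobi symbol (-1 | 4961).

1

First reduce: -1 ≡ 4960 (mod 4961).
Pull out 2^5: since 4961 ≡ 1 (mod 8), (2/4961) = +1, so (2/4961)^5 = +1.
Reciprocity: 155 ≡ 3 and 4961 ≡ 1 (mod 4), so (155/4961) = +(4961/155).
Reduce top mod 155: now compute (1/155).
Reached (1/155) = 1. Collecting the sign flips along the way, the symbol is +1.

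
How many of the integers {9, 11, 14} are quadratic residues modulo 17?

(9/17) = +1 → QR.
(11/17) = -1 → non-residue.
(14/17) = -1 → non-residue.
Total quadratic residues among the 3: 1.

1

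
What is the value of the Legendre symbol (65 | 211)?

Reciprocity: 65 ≡ 1 and 211 ≡ 3 (mod 4), so (65/211) = +(211/65).
Reduce top mod 65: now compute (16/65).
Pull out 2^4: since 65 ≡ 1 (mod 8), (2/65) = +1, so (2/65)^4 = +1.
Reached (1/65) = 1. Collecting the sign flips along the way, the symbol is +1.

1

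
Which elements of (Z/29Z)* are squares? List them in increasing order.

1 4 5 6 7 9 13 16 20 22 23 24 25 28

Square k = 1,…,14 (k and 29−k give the same square):
1²=1, 2²=4, 3²=9, 4²=16, 5²=25, 6²≡7, 7²≡20, 8²≡6, 9²≡23, 10²≡13, 11²≡5, 12²≡28, 13²≡24, 14²≡22 (mod 29).
So the quadratic residues mod 29 are {1, 4, 5, 6, 7, 9, 13, 16, 20, 22, 23, 24, 25, 28}.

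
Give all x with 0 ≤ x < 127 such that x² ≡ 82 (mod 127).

35, 92

Since 127 ≡ 3 (mod 4), a square root of 82 is 82^((127+1)/4) = 82^32 mod 127.
Repeated squaring: 82^2≡120, 82^4≡49, 82^8≡115, 82^16≡17, 82^32≡35 (mod 127).
82^32 = 82^(32) ≡ 35 (mod 127).
Check: 35² = 1225 ≡ 82 (mod 127). The two roots are 35 and 92.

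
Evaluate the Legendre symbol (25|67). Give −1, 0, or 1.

1

Reciprocity: 25 ≡ 1 and 67 ≡ 3 (mod 4), so (25/67) = +(67/25).
Reduce top mod 25: now compute (17/25).
Reciprocity: 17 ≡ 1 and 25 ≡ 1 (mod 4), so (17/25) = +(25/17).
Reduce top mod 17: now compute (8/17).
Pull out 2^3: since 17 ≡ 1 (mod 8), (2/17) = +1, so (2/17)^3 = +1.
Reached (1/17) = 1. Collecting the sign flips along the way, the symbol is +1.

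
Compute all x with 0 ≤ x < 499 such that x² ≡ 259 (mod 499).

88, 411

Since 499 ≡ 3 (mod 4), a square root of 259 is 259^((499+1)/4) = 259^125 mod 499.
Repeated squaring: 259^2≡215, 259^4≡317, 259^8≡190, 259^16≡172, 259^32≡143, 259^64≡489 (mod 499).
259^125 = 259^(64+32+16+8+4+1) ≡ 88 (mod 499).
Check: 88² = 7744 ≡ 259 (mod 499). The two roots are 88 and 411.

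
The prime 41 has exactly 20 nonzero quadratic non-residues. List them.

Square k = 1,…,20 (k and 41−k give the same square):
1²=1, 2²=4, 3²=9, 4²=16, 5²=25, 6²=36, 7²≡8, 8²≡23, 9²≡40, 10²≡18, 11²≡39, 12²≡21, 13²≡5, 14²≡32, 15²≡20, 16²≡10, 17²≡2, 18²≡37, 19²≡33, 20²≡31 (mod 41).
The residues are {1, 2, 4, 5, 8, 9, 10, 16, 18, 20, 21, 23, 25, 31, 32, 33, 36, 37, 39, 40}; the non-residues are the remaining 20 nonzero classes.

3,6,7,11,12,13,14,15,17,19,22,24,26,27,28,29,30,34,35,38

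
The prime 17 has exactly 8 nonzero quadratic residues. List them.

Square k = 1,…,8 (k and 17−k give the same square):
1²=1, 2²=4, 3²=9, 4²=16, 5²≡8, 6²≡2, 7²≡15, 8²≡13 (mod 17).
So the quadratic residues mod 17 are {1, 2, 4, 8, 9, 13, 15, 16}.

1,2,4,8,9,13,15,16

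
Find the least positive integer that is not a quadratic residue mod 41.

3

(2/41) = +1, so 2 is a residue.
(3/41) = −1, so 3 is the smallest positive non-residue mod 41.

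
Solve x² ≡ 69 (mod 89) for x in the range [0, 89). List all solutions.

43, 46

89 ≡ 1 (mod 4), so we find a root by search.
Trying successive values, 43² = 1849 ≡ 69 (mod 89). The other root is 89 − 43 = 46.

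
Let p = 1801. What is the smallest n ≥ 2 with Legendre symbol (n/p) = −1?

11

(2/1801) = +1, so 2 is a residue.
(3/1801) = +1, so 3 is a residue.
(4/1801) = +1, so 4 is a residue.
(5/1801) = +1, so 5 is a residue.
(6/1801) = +1, so 6 is a residue.
(7/1801) = +1, so 7 is a residue.
(8/1801) = +1, so 8 is a residue.
(9/1801) = +1, so 9 is a residue.
(10/1801) = +1, so 10 is a residue.
(11/1801) = −1, so 11 is the smallest positive non-residue mod 1801.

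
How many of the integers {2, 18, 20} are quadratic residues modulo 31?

3

(2/31) = +1 → QR.
(18/31) = +1 → QR.
(20/31) = +1 → QR.
Total quadratic residues among the 3: 3.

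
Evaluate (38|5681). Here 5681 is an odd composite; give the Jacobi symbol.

Pull out 2: since 5681 ≡ 1 (mod 8), (2/5681) = +1.
Reciprocity: 19 ≡ 3 and 5681 ≡ 1 (mod 4), so (19/5681) = +(5681/19).
Reduce top mod 19: now compute (0/19).
Top reduces to 0: gcd > 1, so the symbol is 0.

0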